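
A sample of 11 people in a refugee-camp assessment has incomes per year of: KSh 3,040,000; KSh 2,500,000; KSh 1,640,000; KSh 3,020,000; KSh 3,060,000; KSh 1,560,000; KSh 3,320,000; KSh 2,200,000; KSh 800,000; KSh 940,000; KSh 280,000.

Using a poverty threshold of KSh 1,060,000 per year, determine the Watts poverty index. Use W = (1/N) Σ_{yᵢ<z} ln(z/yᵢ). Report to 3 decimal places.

0.158

Below the line: KSh 280,000, KSh 800,000, KSh 940,000 (q = 3 of N = 11).
ln(z/y) terms: ln(1060000/280000) = 1.3312; ln(1060000/800000) = 0.2814; ln(1060000/940000) = 0.1201.
W = 1.732791 / 11 = 0.158.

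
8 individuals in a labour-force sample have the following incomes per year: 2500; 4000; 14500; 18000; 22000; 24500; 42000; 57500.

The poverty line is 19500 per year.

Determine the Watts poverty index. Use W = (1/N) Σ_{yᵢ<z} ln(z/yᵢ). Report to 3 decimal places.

0.502

Poor units: 2500, 4000, 14500, 18000 (q = 4 of N = 8).
Log shortfalls: ln(19500/2500) = 2.0541; ln(19500/4000) = 1.5841; ln(19500/14500) = 0.2963; ln(19500/18000) = 0.0800.
W = 4.014552 / 8 = 0.502.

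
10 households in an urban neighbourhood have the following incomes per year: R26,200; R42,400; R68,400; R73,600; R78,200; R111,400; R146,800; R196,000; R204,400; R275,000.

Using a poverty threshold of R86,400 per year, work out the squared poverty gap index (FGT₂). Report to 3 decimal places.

0.082

Below z: R26,200, R42,400, R68,400, R73,600, R78,200 (q = 5 of N = 10).
Gap ratios (z−y)/z: (86400−26200)/86400 = 0.6968; (86400−42400)/86400 = 0.5093; (86400−68400)/86400 = 0.2083; (86400−73600)/86400 = 0.1481; (86400−78200)/86400 = 0.0949.
Squared: 0.4855; 0.2593; 0.0434; 0.0219; 0.0090.
Sum = 0.819177; P₂ = 0.819177 / 10 = 0.082.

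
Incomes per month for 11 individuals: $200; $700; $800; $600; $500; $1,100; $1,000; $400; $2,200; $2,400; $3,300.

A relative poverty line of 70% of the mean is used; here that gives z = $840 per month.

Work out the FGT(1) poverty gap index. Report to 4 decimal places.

0.1991

Below the line: $200, $400, $500, $600, $700, $800 (q = 6 of N = 11).
Relative gaps: (840−200)/840 = 0.7619; (840−400)/840 = 0.5238; (840−500)/840 = 0.4048; (840−600)/840 = 0.2857; (840−700)/840 = 0.1667; (840−800)/840 = 0.0476.
Sum of shortfalls = 2.190476; P₁ averages over all N: 2.190476 / 11 = 0.1991.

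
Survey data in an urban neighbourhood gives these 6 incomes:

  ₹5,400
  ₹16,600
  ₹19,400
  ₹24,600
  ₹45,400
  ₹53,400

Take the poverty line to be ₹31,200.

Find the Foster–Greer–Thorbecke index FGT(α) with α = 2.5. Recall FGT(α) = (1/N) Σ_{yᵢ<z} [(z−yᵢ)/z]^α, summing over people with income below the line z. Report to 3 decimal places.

0.147

Incomes under z: ₹5,400, ₹16,600, ₹19,400, ₹24,600 (q = 4 of N = 6).
Gap ratios (z−y)/z: (31200−5400)/31200 = 0.8269; (31200−16600)/31200 = 0.4679; (31200−19400)/31200 = 0.3782; (31200−24600)/31200 = 0.2115.
Raised to α = 2.5: 0.62182; 0.14979; 0.08797; 0.02058.
Sum = 0.880160; FGT(2.5) = 0.880160 / 6 = 0.147.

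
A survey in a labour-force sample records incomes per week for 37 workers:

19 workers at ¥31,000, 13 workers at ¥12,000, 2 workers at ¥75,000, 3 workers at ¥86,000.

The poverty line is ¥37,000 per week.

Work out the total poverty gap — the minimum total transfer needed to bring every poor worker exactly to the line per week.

Below the line: 13×¥12,000, 19×¥31,000 (q = 32 of N = 37).
Individual gaps: 13×(37000−12000) = 325000; 19×(37000−31000) = 114000.
Aggregate gap = ¥439,000.

¥439,000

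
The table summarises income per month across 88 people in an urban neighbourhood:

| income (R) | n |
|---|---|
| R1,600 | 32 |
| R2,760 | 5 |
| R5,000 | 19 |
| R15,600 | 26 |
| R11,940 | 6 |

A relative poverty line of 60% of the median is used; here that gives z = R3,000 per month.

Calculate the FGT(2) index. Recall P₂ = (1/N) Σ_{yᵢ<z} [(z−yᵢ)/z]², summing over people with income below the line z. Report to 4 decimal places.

Incomes under z: 32×R1,600, 5×R2,760 (q = 37 of N = 88).
Normalized shortfalls: (3000−1600)/3000 = 0.4667 (×32); (3000−2760)/3000 = 0.0800 (×5).
Squared: 0.2178 (×32); 0.0064 (×5).
Sum = 7.000889; P₂ = 7.000889 / 88 = 0.0796.

0.0796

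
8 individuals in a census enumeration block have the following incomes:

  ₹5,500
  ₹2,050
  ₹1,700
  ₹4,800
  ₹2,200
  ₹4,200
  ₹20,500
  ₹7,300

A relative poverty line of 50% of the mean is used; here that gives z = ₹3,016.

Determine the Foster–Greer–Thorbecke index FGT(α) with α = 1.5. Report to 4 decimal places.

0.0763

Below z: ₹1,700, ₹2,050, ₹2,200 (q = 3 of N = 8).
Gap ratios (z−y)/z: (3016−1700)/3016 = 0.4363; (3016−2050)/3016 = 0.3203; (3016−2200)/3016 = 0.2706.
Raised to α = 1.5: 0.28823; 0.18127; 0.14073.
Sum = 0.610226; FGT(1.5) = 0.610226 / 8 = 0.0763.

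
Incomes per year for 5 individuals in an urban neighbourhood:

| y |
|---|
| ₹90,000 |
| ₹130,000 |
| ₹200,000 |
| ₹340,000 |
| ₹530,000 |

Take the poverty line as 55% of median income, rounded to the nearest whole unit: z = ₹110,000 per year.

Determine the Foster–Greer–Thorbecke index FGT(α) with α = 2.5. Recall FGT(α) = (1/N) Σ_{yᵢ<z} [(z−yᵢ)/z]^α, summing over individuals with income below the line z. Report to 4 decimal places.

Incomes under z: ₹90,000 (q = 1 of N = 5).
Gap ratios (z−y)/z: (110000−90000)/110000 = 0.1818.
Raised to α = 2.5: 0.01410.
Sum = 0.014096; FGT(2.5) = 0.014096 / 5 = 0.0028.

0.0028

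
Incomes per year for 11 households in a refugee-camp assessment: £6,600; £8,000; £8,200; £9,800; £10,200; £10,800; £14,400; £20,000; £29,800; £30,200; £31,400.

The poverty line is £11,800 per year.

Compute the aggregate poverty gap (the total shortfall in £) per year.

£17,200

Below z: £6,600, £8,000, £8,200, £9,800, £10,200, £10,800 (q = 6 of N = 11).
Individual gaps: 11800−6600 = 5200; 11800−8000 = 3800; 11800−8200 = 3600; 11800−9800 = 2000; 11800−10200 = 1600; 11800−10800 = 1000.
Aggregate gap = £17,200.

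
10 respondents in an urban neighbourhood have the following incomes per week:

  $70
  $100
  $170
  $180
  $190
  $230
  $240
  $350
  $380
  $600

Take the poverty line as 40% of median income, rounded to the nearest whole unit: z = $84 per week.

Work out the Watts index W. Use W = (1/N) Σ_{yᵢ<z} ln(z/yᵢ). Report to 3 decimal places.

0.018

Poor units: $70 (q = 1 of N = 10).
Log gaps: ln(84/70) = 0.1823.
W = 0.182322 / 10 = 0.018.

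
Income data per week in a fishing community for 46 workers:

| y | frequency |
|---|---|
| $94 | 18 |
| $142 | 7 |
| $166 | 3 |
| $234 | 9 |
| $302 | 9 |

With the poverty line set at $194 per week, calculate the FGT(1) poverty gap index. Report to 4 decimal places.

Incomes under z: 18×$94, 7×$142, 3×$166 (q = 28 of N = 46).
Normalized shortfalls: (194−94)/194 = 0.5155 (×18); (194−142)/194 = 0.2680 (×7); (194−166)/194 = 0.1443 (×3).
Sum of shortfalls = 11.587629; P₁ averages over all N: 11.587629 / 46 = 0.2519.

0.2519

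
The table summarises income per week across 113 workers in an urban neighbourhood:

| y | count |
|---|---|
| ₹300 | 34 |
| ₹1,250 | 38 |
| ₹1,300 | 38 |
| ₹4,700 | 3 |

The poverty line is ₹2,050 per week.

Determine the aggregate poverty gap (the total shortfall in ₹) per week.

₹118,400

Below the line: 34×₹300, 38×₹1,250, 38×₹1,300 (q = 110 of N = 113).
Individual gaps: 34×(2050−300) = 59500; 38×(2050−1250) = 30400; 38×(2050−1300) = 28500.
Aggregate gap = ₹118,400.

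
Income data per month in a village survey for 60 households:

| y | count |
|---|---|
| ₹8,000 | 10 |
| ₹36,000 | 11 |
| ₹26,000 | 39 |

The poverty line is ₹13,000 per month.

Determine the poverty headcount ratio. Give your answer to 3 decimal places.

0.167

10 of the 60 households have income below ₹13,000.
H = 10/60 = 0.167.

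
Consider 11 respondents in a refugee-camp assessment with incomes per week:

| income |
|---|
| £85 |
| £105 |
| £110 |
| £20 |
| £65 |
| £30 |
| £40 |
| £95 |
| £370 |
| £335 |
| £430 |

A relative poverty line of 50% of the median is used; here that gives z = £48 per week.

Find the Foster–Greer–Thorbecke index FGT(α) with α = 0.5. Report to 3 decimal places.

Below z: £20, £30, £40 (q = 3 of N = 11).
Shortfall ratios: (48−20)/48 = 0.5833; (48−30)/48 = 0.3750; (48−40)/48 = 0.1667.
Raised to α = 0.5: 0.76376; 0.61237; 0.40825.
Sum = 1.784383; FGT(0.5) = 1.784383 / 11 = 0.162.

0.162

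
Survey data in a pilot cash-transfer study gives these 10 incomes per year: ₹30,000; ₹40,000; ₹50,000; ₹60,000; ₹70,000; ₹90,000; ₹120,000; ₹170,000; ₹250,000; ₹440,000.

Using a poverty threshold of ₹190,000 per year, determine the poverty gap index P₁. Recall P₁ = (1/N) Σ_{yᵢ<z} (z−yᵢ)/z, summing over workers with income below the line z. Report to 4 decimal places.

0.4684

Below the line: ₹30,000, ₹40,000, ₹50,000, ₹60,000, ₹70,000, ₹90,000, ₹120,000, ₹170,000 (q = 8 of N = 10).
Relative gaps: (190000−30000)/190000 = 0.8421; (190000−40000)/190000 = 0.7895; (190000−50000)/190000 = 0.7368; (190000−60000)/190000 = 0.6842; (190000−70000)/190000 = 0.6316; (190000−90000)/190000 = 0.5263; (190000−120000)/190000 = 0.3684; (190000−170000)/190000 = 0.1053.
Sum of shortfalls = 4.684211; P₁ averages over all N: 4.684211 / 10 = 0.4684.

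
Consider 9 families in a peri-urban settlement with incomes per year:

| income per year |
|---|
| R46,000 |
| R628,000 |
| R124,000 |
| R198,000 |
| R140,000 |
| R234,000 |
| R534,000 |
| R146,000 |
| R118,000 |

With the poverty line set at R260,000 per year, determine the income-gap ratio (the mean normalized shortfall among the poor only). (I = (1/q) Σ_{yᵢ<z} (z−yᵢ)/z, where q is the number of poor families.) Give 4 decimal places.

Below z: R46,000, R118,000, R124,000, R140,000, R146,000, R198,000, R234,000 (q = 7 of N = 9).
Shortfall ratios (z−y)/z: 0.8231, 0.5462, 0.5231, 0.4615, 0.4385, 0.2385, 0.1000; sum = 3.130769.
The income-gap ratio divides by q (the poor only): 3.130769 / 7 = 0.4473.

0.4473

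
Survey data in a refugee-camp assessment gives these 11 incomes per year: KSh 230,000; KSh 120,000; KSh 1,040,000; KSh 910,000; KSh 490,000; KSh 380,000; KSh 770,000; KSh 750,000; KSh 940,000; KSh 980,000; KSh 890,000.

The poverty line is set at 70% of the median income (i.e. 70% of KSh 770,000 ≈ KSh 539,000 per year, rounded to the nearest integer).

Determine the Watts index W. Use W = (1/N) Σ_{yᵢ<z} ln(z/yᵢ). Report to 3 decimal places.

Poor units: KSh 120,000, KSh 230,000, KSh 380,000, KSh 490,000 (q = 4 of N = 11).
Log gaps: ln(539000/120000) = 1.5022; ln(539000/230000) = 0.8516; ln(539000/380000) = 0.3495; ln(539000/490000) = 0.0953.
W = 2.798715 / 11 = 0.254.

0.254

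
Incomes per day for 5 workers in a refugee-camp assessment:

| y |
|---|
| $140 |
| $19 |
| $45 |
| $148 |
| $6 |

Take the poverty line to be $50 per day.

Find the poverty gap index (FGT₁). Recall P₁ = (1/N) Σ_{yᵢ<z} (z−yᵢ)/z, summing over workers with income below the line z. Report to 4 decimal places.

Poor units: $6, $19, $45 (q = 3 of N = 5).
Gap ratios (z−y)/z: (50−6)/50 = 0.8800; (50−19)/50 = 0.6200; (50−45)/50 = 0.1000.
Σ = 1.600000. Dividing by the full population N = 5 gives P₁ = 0.3200.

0.3200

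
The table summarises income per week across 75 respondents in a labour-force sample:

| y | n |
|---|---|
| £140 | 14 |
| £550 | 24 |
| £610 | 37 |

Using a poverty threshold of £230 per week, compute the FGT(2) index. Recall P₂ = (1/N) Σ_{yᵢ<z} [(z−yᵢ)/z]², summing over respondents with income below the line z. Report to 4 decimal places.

Below the line: 14×£140 (q = 14 of N = 75).
Shortfall ratios: (230−140)/230 = 0.3913 (×14).
Squared: 0.1531 (×14).
Sum = 2.143667; P₂ = 2.143667 / 75 = 0.0286.

0.0286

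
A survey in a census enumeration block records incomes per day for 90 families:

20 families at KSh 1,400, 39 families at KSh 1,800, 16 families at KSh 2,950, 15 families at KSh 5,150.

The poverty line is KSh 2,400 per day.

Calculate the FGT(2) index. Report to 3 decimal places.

Incomes under z: 20×KSh 1,400, 39×KSh 1,800 (q = 59 of N = 90).
Normalized shortfalls: (2400−1400)/2400 = 0.4167 (×20); (2400−1800)/2400 = 0.2500 (×39).
Squared: 0.1736 (×20); 0.0625 (×39).
Sum = 5.909722; P₂ = 5.909722 / 90 = 0.066.

0.066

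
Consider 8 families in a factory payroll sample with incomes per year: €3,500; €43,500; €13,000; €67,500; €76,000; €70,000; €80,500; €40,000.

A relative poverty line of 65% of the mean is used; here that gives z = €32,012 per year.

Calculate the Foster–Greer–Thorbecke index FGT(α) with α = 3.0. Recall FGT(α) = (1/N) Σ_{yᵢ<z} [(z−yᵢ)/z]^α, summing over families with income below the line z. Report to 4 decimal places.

Poor units: €3,500, €13,000 (q = 2 of N = 8).
Normalized shortfalls: (32012−3500)/32012 = 0.8907; (32012−13000)/32012 = 0.5939.
Raised to α = 3.0: 0.70655; 0.20948.
Sum = 0.916034; FGT(3.0) = 0.916034 / 8 = 0.1145.

0.1145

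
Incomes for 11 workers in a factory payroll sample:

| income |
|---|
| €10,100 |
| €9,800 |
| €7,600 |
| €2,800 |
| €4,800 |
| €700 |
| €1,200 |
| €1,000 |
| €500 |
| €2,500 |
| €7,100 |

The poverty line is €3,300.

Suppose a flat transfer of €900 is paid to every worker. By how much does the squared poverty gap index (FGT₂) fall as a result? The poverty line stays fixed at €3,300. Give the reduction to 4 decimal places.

Before: below the line — €500, €700, €1,000, €1,200, €2,500, €2,800; squared poverty gap index (FGT₂) = 0.210285.
After the €900 transfer: below the line — €1,400, €1,600, €1,900, €2,100; squared poverty gap index (FGT₂) = 0.082645.
Reduction = 0.210285 − 0.082645 = 0.1276.

0.1276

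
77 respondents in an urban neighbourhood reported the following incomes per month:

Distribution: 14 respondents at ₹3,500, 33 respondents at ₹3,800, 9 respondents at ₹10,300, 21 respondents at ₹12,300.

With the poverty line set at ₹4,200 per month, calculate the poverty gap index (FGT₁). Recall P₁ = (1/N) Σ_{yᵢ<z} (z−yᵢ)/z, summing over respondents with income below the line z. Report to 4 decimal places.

0.0711

Below z: 14×₹3,500, 33×₹3,800 (q = 47 of N = 77).
Shortfall ratios: (4200−3500)/4200 = 0.1667 (×14); (4200−3800)/4200 = 0.0952 (×33).
Σ = 5.476190. Dividing by the full population N = 77 gives P₁ = 0.0711.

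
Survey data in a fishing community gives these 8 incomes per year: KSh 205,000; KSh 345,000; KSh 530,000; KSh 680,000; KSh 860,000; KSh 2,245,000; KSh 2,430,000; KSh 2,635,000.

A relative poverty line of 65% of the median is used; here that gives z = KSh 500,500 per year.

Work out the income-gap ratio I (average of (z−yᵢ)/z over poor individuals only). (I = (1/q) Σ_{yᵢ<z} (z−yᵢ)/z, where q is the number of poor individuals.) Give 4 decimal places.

0.4505

Poor units: KSh 205,000, KSh 345,000 (q = 2 of N = 8).
Relative gaps: 0.5904, 0.3107; sum = 0.901099.
I averages over the q = 2 poor units only: 0.901099 / 2 = 0.4505.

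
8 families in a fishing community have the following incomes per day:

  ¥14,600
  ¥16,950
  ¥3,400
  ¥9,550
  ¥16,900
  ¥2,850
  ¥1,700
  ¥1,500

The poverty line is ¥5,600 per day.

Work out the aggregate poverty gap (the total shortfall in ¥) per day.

¥12,950

Poor units: ¥1,500, ¥1,700, ¥2,850, ¥3,400 (q = 4 of N = 8).
Individual gaps: 5600−1500 = 4100; 5600−1700 = 3900; 5600−2850 = 2750; 5600−3400 = 2200.
Aggregate gap = ¥12,950.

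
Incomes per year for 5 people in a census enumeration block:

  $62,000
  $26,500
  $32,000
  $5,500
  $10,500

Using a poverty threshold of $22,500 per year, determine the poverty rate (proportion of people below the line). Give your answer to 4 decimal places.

0.4000

2 of the 5 people have income below $22,500.
H = 2/5 = 0.4000.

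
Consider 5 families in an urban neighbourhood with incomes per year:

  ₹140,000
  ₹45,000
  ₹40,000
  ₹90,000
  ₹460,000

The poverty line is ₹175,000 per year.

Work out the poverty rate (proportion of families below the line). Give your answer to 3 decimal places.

4 of the 5 families have income below ₹175,000.
H = 4/5 = 0.800.

0.800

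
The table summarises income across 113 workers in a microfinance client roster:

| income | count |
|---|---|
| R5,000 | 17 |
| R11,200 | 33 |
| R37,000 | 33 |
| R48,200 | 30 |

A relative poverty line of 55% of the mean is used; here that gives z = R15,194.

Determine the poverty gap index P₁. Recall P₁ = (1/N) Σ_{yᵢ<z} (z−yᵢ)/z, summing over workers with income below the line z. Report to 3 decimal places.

Below the line: 17×R5,000, 33×R11,200 (q = 50 of N = 113).
Shortfall ratios: (15194−5000)/15194 = 0.6709 (×17); (15194−11200)/15194 = 0.2629 (×33).
Sum of shortfalls = 20.080295; P₁ averages over all N: 20.080295 / 113 = 0.178.

0.178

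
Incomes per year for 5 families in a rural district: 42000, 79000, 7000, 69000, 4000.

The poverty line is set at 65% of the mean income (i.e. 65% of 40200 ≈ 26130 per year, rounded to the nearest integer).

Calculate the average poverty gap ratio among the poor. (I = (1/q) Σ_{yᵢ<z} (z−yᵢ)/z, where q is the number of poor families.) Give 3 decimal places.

Below the line: 4000, 7000 (q = 2 of N = 5).
Shortfall ratios (z−y)/z: 0.8469, 0.7321; sum = 1.579028.
The income-gap ratio divides by q (the poor only): 1.579028 / 2 = 0.790.

0.790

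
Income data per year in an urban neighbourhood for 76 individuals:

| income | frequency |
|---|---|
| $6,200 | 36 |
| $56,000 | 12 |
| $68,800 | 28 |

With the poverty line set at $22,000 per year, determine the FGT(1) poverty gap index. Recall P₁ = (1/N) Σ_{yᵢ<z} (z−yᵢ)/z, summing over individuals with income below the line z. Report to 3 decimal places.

Below z: 36×$6,200 (q = 36 of N = 76).
Shortfall ratios: (22000−6200)/22000 = 0.7182 (×36).
Σ = 25.854545. Dividing by the full population N = 76 gives P₁ = 0.340.

0.340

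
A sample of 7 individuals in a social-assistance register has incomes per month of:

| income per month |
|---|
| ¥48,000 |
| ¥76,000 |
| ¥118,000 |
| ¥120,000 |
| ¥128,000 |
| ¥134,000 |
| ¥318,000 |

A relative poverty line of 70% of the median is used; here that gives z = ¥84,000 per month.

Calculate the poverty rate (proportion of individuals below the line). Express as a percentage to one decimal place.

28.6%

2 of the 7 individuals have income below ¥84,000.
H = 2/7 = 28.6%.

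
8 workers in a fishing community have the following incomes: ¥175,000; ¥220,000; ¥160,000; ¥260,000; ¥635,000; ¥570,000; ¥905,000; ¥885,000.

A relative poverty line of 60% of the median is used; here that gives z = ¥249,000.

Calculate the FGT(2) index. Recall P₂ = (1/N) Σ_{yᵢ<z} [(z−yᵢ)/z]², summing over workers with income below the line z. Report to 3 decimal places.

Poor units: ¥160,000, ¥175,000, ¥220,000 (q = 3 of N = 8).
Normalized shortfalls: (249000−160000)/249000 = 0.3574; (249000−175000)/249000 = 0.2972; (249000−220000)/249000 = 0.1165.
Squared: 0.1278; 0.0883; 0.0136.
Sum = 0.229641; P₂ = 0.229641 / 8 = 0.029.

0.029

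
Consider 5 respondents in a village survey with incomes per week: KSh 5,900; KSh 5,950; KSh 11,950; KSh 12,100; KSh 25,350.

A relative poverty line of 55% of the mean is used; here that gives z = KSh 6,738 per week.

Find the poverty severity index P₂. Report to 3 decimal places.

Incomes under z: KSh 5,900, KSh 5,950 (q = 2 of N = 5).
Relative gaps: (6738−5900)/6738 = 0.1244; (6738−5950)/6738 = 0.1169.
Squared: 0.0155; 0.0137.
Sum = 0.029145; P₂ = 0.029145 / 5 = 0.006.

0.006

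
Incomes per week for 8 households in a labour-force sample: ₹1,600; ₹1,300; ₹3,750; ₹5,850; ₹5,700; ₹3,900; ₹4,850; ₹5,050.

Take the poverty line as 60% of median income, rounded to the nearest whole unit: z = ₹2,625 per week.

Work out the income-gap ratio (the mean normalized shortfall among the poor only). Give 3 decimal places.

0.448

Incomes under z: ₹1,300, ₹1,600 (q = 2 of N = 8).
Shortfall ratios (z−y)/z: 0.5048, 0.3905; sum = 0.895238.
The income-gap ratio divides by q (the poor only): 0.895238 / 2 = 0.448.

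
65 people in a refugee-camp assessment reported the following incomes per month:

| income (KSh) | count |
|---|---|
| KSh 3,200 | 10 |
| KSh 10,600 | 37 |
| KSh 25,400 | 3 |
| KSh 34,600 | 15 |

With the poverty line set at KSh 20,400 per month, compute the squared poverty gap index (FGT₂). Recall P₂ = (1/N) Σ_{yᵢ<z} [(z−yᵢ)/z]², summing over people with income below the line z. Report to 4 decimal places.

0.2407

Incomes under z: 10×KSh 3,200, 37×KSh 10,600 (q = 47 of N = 65).
Normalized shortfalls: (20400−3200)/20400 = 0.8431 (×10); (20400−10600)/20400 = 0.4804 (×37).
Squared: 0.7109 (×10); 0.2308 (×37).
Sum = 15.647539; P₂ = 15.647539 / 65 = 0.2407.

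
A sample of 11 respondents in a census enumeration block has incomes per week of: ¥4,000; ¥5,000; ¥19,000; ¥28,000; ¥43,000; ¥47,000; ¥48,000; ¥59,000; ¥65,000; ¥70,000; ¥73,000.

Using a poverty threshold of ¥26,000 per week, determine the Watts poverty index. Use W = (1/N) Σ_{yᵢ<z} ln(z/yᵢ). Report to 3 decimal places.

0.349

Below z: ¥4,000, ¥5,000, ¥19,000 (q = 3 of N = 11).
Log gaps: ln(26000/4000) = 1.8718; ln(26000/5000) = 1.6487; ln(26000/19000) = 0.3137.
W = 3.834118 / 11 = 0.349.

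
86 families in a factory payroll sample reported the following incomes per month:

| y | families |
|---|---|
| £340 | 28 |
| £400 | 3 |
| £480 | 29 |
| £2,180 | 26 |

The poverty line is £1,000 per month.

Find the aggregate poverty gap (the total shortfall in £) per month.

Below the line: 28×£340, 3×£400, 29×£480 (q = 60 of N = 86).
Individual gaps: 28×(1000−340) = 18480; 3×(1000−400) = 1800; 29×(1000−480) = 15080.
Aggregate gap = £35,360.

£35,360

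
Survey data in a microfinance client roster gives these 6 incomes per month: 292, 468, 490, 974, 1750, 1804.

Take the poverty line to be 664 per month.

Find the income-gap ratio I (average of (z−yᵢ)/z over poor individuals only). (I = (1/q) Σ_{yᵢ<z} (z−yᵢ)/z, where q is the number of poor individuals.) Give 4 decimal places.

0.3725

Poor units: 292, 468, 490 (q = 3 of N = 6).
Shortfall ratios (z−y)/z: 0.5602, 0.2952, 0.2620; sum = 1.117470.
I averages over the q = 3 poor units only: 1.117470 / 3 = 0.3725.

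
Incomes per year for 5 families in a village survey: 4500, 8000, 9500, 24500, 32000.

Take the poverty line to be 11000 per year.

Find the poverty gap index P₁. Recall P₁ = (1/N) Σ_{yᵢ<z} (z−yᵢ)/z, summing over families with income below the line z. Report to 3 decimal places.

0.200

Below the line: 4500, 8000, 9500 (q = 3 of N = 5).
Normalized shortfalls: (11000−4500)/11000 = 0.5909; (11000−8000)/11000 = 0.2727; (11000−9500)/11000 = 0.1364.
Sum of shortfalls = 1.000000; P₁ averages over all N: 1.000000 / 5 = 0.200.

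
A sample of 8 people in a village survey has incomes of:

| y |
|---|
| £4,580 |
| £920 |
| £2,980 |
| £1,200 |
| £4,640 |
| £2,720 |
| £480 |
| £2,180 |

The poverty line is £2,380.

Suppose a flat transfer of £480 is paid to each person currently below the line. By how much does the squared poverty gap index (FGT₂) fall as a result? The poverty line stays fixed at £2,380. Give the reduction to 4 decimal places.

0.0818

Before: below the line — £480, £920, £1,200, £2,180; squared poverty gap index (FGT₂) = 0.158313.
After the £480 transfer: below the line — £960, £1,400, £1,680; squared poverty gap index (FGT₂) = 0.076504.
Reduction = 0.158313 − 0.076504 = 0.0818.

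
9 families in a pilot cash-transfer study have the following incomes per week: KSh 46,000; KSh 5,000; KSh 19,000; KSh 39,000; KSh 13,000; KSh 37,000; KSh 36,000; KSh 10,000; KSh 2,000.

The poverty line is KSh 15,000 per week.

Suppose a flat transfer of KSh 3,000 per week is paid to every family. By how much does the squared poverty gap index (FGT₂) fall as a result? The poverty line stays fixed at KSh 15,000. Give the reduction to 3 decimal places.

0.072

Before: below the line — KSh 2,000, KSh 5,000, KSh 10,000, KSh 13,000; squared poverty gap index (FGT₂) = 0.14716.
After the KSh 3,000 transfer: below the line — KSh 5,000, KSh 8,000, KSh 13,000; squared poverty gap index (FGT₂) = 0.07556.
Reduction = 0.14716 − 0.07556 = 0.072.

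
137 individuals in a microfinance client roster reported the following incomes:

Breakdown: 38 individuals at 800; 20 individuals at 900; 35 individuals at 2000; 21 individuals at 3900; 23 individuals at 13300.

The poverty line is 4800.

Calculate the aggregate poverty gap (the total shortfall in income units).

346900

Below z: 38×800, 20×900, 35×2000, 21×3900 (q = 114 of N = 137).
Individual gaps: 38×(4800−800) = 152000; 20×(4800−900) = 78000; 35×(4800−2000) = 98000; 21×(4800−3900) = 18900.
Aggregate gap = 346900.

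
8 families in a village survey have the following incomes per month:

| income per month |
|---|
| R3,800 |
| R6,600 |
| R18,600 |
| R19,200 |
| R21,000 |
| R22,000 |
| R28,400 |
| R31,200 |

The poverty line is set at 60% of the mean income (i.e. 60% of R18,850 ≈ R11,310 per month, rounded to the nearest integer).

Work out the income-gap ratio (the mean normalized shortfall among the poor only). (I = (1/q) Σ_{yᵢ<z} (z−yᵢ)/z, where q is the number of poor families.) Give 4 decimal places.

Below z: R3,800, R6,600 (q = 2 of N = 8).
Relative gaps: 0.6640, 0.4164; sum = 1.080460.
I averages over the q = 2 poor units only: 1.080460 / 2 = 0.5402.

0.5402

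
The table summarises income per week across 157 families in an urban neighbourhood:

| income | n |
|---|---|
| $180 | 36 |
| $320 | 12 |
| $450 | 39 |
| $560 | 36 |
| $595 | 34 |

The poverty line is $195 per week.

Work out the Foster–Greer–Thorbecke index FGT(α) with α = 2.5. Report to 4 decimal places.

Below z: 36×$180 (q = 36 of N = 157).
Shortfall ratios: (195−180)/195 = 0.0769 (×36).
Raised to α = 2.5: 0.00164 (×36).
Sum = 0.059080; FGT(2.5) = 0.059080 / 157 = 0.0004.

0.0004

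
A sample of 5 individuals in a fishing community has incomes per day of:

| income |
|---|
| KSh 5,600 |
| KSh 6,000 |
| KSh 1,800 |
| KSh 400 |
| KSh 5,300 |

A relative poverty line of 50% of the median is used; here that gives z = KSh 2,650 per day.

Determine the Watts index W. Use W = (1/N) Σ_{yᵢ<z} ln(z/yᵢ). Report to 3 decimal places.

Incomes under z: KSh 400, KSh 1,800 (q = 2 of N = 5).
Log gaps: ln(2650/400) = 1.8909; ln(2650/1800) = 0.3868.
W = 2.277623 / 5 = 0.456.

0.456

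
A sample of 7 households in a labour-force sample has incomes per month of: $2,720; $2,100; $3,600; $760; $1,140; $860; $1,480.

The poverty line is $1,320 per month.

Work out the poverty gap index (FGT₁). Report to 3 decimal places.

0.130

Incomes under z: $760, $860, $1,140 (q = 3 of N = 7).
Relative gaps: (1320−760)/1320 = 0.4242; (1320−860)/1320 = 0.3485; (1320−1140)/1320 = 0.1364.
Σ = 0.909091. Dividing by the full population N = 7 gives P₁ = 0.130.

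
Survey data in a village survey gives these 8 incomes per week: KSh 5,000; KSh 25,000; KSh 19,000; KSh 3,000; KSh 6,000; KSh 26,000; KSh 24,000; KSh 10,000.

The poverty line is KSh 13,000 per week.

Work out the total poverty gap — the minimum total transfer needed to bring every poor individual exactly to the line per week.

KSh 28,000

Below the line: KSh 3,000, KSh 5,000, KSh 6,000, KSh 10,000 (q = 4 of N = 8).
Individual gaps: 13000−3000 = 10000; 13000−5000 = 8000; 13000−6000 = 7000; 13000−10000 = 3000.
Aggregate gap = KSh 28,000.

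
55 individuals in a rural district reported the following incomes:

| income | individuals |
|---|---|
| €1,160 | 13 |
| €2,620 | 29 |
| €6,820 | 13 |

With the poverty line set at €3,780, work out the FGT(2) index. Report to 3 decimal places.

Below the line: 13×€1,160, 29×€2,620 (q = 42 of N = 55).
Normalized shortfalls: (3780−1160)/3780 = 0.6931 (×13); (3780−2620)/3780 = 0.3069 (×29).
Squared: 0.4804 (×13); 0.0942 (×29).
Sum = 8.976484; P₂ = 8.976484 / 55 = 0.163.

0.163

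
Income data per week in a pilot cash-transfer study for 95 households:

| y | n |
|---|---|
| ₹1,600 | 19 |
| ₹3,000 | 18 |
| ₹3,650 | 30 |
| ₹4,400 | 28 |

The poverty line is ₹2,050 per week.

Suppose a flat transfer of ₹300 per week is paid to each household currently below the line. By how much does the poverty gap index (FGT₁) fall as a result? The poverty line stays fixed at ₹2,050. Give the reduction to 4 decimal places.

0.0293

Before: below the line — 19×₹1,600; poverty gap index (FGT₁) = 0.043902.
After the ₹300 transfer: below the line — 19×₹1,900; poverty gap index (FGT₁) = 0.014634.
Reduction = 0.043902 − 0.014634 = 0.0293.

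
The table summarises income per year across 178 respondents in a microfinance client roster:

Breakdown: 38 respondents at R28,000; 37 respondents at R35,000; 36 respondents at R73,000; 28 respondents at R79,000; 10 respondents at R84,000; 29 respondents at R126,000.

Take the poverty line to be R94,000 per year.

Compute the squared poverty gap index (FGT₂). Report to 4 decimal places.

0.2019

Below z: 38×R28,000, 37×R35,000, 36×R73,000, 28×R79,000, 10×R84,000 (q = 149 of N = 178).
Shortfall ratios: (94000−28000)/94000 = 0.7021 (×38); (94000−35000)/94000 = 0.6277 (×37); (94000−73000)/94000 = 0.2234 (×36); (94000−79000)/94000 = 0.1596 (×28); (94000−84000)/94000 = 0.1064 (×10).
Squared: 0.4930 (×38); 0.3940 (×37); 0.0499 (×36); 0.0255 (×28); 0.0113 (×10).
Sum = 35.932662; P₂ = 35.932662 / 178 = 0.2019.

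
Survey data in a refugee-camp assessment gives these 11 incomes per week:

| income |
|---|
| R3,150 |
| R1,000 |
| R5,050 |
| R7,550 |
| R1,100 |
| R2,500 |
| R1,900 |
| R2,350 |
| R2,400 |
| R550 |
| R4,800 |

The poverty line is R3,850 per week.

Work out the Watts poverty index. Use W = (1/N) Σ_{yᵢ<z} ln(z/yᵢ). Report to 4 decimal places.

Below z: R550, R1,000, R1,100, R1,900, R2,350, R2,400, R2,500, R3,150 (q = 8 of N = 11).
Log gaps: ln(3850/550) = 1.9459; ln(3850/1000) = 1.3481; ln(3850/1100) = 1.2528; ln(3850/1900) = 0.7062; ln(3850/2350) = 0.4937; ln(3850/2400) = 0.4726; ln(3850/2500) = 0.4318; ln(3850/3150) = 0.2007.
W = 6.851681 / 11 = 0.6229.

0.6229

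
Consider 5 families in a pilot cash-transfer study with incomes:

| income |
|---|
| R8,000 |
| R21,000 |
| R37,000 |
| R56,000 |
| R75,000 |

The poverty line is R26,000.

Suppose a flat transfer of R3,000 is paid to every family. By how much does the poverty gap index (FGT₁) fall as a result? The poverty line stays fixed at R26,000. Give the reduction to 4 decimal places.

Before: below the line — R8,000, R21,000; poverty gap index (FGT₁) = 0.176923.
After the R3,000 transfer: below the line — R11,000, R24,000; poverty gap index (FGT₁) = 0.130769.
Reduction = 0.176923 − 0.130769 = 0.0462.

0.0462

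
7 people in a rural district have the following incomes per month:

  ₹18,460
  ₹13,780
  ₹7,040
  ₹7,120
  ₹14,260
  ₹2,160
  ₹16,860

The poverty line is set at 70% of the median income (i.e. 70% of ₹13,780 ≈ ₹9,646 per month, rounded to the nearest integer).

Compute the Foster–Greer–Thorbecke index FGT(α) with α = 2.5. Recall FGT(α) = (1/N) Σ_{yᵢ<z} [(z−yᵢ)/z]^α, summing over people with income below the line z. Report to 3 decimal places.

0.086

Incomes under z: ₹2,160, ₹7,040, ₹7,120 (q = 3 of N = 7).
Shortfall ratios: (9646−2160)/9646 = 0.7761; (9646−7040)/9646 = 0.2702; (9646−7120)/9646 = 0.2619.
Raised to α = 2.5: 0.53059; 0.03794; 0.03509.
Sum = 0.603617; FGT(2.5) = 0.603617 / 7 = 0.086.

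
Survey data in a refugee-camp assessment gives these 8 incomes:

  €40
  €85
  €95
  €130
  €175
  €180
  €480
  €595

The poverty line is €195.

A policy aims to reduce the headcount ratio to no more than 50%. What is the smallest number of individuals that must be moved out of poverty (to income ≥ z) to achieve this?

6 of the 8 individuals are poor, so H = 6/8 = 0.750.
A headcount ratio of at most 50% allows at most ⌊0.50 × 8⌋ = 4 poor individuals.
So at least 6 − 4 = 2 must be lifted.

2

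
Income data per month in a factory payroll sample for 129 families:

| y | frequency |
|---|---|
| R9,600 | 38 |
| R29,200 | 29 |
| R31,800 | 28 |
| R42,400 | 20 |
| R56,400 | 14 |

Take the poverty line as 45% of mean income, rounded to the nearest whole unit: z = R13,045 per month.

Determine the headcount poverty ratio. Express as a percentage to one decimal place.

29.5%

38 of the 129 families have income below R13,045.
H = 38/129 = 29.5%.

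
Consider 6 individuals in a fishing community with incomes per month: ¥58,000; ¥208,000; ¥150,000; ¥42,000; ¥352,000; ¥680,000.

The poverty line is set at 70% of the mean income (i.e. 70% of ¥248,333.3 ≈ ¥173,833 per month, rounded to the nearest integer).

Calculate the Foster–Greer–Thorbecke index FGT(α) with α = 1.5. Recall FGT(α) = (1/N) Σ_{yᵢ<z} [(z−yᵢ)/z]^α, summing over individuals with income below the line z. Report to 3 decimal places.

0.209

Poor units: ¥42,000, ¥58,000, ¥150,000 (q = 3 of N = 6).
Shortfall ratios: (173833−42000)/173833 = 0.7584; (173833−58000)/173833 = 0.6663; (173833−150000)/173833 = 0.1371.
Raised to α = 1.5: 0.66045; 0.54394; 0.05077.
Sum = 1.255151; FGT(1.5) = 1.255151 / 6 = 0.209.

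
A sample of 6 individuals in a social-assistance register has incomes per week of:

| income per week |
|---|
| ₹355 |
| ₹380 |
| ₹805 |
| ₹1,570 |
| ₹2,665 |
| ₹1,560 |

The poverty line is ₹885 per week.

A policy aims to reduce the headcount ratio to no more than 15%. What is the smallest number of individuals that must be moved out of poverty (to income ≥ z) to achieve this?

3

Currently q = 3 of N = 6 are below the line (H = 0.500).
A headcount ratio of at most 15% allows at most ⌊0.15 × 6⌋ = 0 poor individuals.
So at least 3 − 0 = 3 must be lifted.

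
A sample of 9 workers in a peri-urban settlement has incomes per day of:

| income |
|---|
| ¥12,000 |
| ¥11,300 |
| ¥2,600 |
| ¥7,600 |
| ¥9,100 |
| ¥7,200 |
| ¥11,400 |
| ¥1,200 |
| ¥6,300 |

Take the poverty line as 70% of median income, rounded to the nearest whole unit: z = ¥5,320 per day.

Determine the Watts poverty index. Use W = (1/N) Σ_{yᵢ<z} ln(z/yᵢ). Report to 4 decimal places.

Below the line: ¥1,200, ¥2,600 (q = 2 of N = 9).
Log gaps: ln(5320/1200) = 1.4892; ln(5320/2600) = 0.7160.
W = 2.205114 / 9 = 0.2450.

0.2450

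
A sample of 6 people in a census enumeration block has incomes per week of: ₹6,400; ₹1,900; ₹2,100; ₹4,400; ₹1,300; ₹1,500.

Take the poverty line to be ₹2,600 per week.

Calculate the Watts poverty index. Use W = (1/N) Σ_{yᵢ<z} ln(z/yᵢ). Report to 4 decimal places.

0.2951

Incomes under z: ₹1,300, ₹1,500, ₹1,900, ₹2,100 (q = 4 of N = 6).
Log gaps: ln(2600/1300) = 0.6931; ln(2600/1500) = 0.5500; ln(2600/1900) = 0.3137; ln(2600/2100) = 0.2136.
W = 1.770425 / 6 = 0.2951.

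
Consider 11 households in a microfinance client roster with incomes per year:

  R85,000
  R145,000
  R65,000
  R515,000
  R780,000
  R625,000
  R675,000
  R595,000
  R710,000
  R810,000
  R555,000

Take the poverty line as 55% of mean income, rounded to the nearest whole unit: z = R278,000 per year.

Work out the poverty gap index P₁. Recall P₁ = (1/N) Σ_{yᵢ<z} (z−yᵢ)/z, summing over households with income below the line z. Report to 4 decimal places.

0.1763

Below z: R65,000, R85,000, R145,000 (q = 3 of N = 11).
Shortfall ratios: (278000−65000)/278000 = 0.7662; (278000−85000)/278000 = 0.6942; (278000−145000)/278000 = 0.4784.
Σ = 1.938849. Dividing by the full population N = 11 gives P₁ = 0.1763.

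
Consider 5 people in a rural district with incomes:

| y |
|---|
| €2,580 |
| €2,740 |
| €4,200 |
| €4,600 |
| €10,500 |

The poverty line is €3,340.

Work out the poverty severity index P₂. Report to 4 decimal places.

0.0168

Poor units: €2,580, €2,740 (q = 2 of N = 5).
Normalized shortfalls: (3340−2580)/3340 = 0.2275; (3340−2740)/3340 = 0.1796.
Squared: 0.0518; 0.0323.
Sum = 0.084047; P₂ = 0.084047 / 5 = 0.0168.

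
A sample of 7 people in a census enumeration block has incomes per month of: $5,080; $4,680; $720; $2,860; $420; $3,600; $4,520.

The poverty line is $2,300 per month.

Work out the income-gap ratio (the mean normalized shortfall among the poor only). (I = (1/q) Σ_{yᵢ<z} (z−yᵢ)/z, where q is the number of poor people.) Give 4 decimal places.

0.7522

Incomes under z: $420, $720 (q = 2 of N = 7).
Relative gaps: 0.8174, 0.6870; sum = 1.504348.
I averages over the q = 2 poor units only: 1.504348 / 2 = 0.7522.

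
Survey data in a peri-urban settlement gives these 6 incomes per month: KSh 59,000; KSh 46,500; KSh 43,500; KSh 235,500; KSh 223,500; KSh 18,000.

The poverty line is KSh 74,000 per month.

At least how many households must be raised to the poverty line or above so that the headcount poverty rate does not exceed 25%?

4 of the 6 households are poor, so H = 4/6 = 0.667.
A headcount ratio of at most 25% allows at most ⌊0.25 × 6⌋ = 1 poor households.
So at least 4 − 1 = 3 must be lifted.

3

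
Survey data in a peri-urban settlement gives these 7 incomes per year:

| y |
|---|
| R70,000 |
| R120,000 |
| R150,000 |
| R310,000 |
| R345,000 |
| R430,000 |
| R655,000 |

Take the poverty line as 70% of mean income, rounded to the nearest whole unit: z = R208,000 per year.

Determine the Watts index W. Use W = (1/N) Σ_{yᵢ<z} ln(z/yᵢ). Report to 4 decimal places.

Below z: R70,000, R120,000, R150,000 (q = 3 of N = 7).
ln(z/y) terms: ln(208000/70000) = 1.0890; ln(208000/120000) = 0.5500; ln(208000/150000) = 0.3269.
W = 1.965992 / 7 = 0.2809.

0.2809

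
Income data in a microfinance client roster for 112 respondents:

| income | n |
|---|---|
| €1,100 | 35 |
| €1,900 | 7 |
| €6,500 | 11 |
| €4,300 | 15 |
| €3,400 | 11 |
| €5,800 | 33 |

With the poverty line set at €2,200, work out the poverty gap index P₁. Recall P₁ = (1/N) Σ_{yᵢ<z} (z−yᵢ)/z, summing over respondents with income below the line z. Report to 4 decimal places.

Below z: 35×€1,100, 7×€1,900 (q = 42 of N = 112).
Gap ratios (z−y)/z: (2200−1100)/2200 = 0.5000 (×35); (2200−1900)/2200 = 0.1364 (×7).
Σ = 18.454545. Dividing by the full population N = 112 gives P₁ = 0.1648.

0.1648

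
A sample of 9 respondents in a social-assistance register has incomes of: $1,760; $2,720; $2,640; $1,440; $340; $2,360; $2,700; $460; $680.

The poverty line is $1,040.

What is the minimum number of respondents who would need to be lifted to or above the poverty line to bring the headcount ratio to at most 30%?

Currently q = 3 of N = 9 are below the line (H = 0.333).
A headcount ratio of at most 30% allows at most ⌊0.30 × 9⌋ = 2 poor respondents.
So at least 3 − 2 = 1 must be lifted.

1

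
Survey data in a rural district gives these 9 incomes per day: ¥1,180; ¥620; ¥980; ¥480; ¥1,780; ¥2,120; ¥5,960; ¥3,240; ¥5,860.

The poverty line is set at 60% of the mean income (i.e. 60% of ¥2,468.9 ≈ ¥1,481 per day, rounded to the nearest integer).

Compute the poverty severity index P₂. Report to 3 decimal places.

0.106

Below the line: ¥480, ¥620, ¥980, ¥1,180 (q = 4 of N = 9).
Gap ratios (z−y)/z: (1481−480)/1481 = 0.6759; (1481−620)/1481 = 0.5814; (1481−980)/1481 = 0.3383; (1481−1180)/1481 = 0.2032.
Squared: 0.4568; 0.3380; 0.1144; 0.0413.
Sum = 0.950561; P₂ = 0.950561 / 9 = 0.106.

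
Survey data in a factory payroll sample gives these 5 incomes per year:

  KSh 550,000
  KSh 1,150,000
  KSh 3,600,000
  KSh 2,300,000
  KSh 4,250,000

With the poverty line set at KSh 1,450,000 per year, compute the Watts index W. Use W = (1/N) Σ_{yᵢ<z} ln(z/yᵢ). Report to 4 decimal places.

Poor units: KSh 550,000, KSh 1,150,000 (q = 2 of N = 5).
ln(z/y) terms: ln(1450000/550000) = 0.9694; ln(1450000/1150000) = 0.2318.
W = 1.201202 / 5 = 0.2402.

0.2402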